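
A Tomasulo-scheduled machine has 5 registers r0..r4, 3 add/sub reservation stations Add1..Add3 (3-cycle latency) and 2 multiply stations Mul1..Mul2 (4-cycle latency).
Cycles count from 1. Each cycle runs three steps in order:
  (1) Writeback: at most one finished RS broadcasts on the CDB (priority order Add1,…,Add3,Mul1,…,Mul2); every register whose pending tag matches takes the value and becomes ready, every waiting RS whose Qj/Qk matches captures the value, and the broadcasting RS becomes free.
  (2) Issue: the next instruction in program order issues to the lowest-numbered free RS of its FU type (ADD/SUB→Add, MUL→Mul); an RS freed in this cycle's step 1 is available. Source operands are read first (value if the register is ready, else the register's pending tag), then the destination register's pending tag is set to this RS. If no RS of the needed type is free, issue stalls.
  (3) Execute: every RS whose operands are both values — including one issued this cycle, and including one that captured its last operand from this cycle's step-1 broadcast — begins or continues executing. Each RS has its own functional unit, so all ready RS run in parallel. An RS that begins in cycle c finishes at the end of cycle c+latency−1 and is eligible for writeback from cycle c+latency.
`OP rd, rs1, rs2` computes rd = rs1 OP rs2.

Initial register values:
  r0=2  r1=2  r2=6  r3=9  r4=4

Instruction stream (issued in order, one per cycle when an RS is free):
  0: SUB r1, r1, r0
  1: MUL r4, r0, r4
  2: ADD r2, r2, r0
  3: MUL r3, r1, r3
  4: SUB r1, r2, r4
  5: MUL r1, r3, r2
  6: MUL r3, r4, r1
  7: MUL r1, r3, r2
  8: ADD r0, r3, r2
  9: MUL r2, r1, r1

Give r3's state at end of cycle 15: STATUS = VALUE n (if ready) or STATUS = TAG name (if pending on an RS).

STATUS = TAG Mul2

  c1: issue SUB r1<-Add1  regs: r0:2,r1:Add1,r2:6,r3:9,r4:4
  c2: issue MUL r4<-Mul1  regs: r0:2,r1:Add1,r2:6,r3:9,r4:Mul1
  c3: issue ADD r2<-Add2  regs: r0:2,r1:Add1,r2:Add2,r3:9,r4:Mul1
  c4: CDB Add1=0; issue MUL r3<-Mul2  regs: r0:2,r1:0,r2:Add2,r3:Mul2,r4:Mul1
  c5: issue SUB r1<-Add1  regs: r0:2,r1:Add1,r2:Add2,r3:Mul2,r4:Mul1
  c6: CDB Add2=8; stall  regs: r0:2,r1:Add1,r2:8,r3:Mul2,r4:Mul1
  c7: CDB Mul1=8; issue MUL r1<-Mul1  regs: r0:2,r1:Mul1,r2:8,r3:Mul2,r4:8
  c8: CDB Mul2=0; issue MUL r3<-Mul2  regs: r0:2,r1:Mul1,r2:8,r3:Mul2,r4:8
  c9: stall  regs: r0:2,r1:Mul1,r2:8,r3:Mul2,r4:8
  c10: CDB Add1=0; stall  regs: r0:2,r1:Mul1,r2:8,r3:Mul2,r4:8
  c11: stall  regs: r0:2,r1:Mul1,r2:8,r3:Mul2,r4:8
  c12: CDB Mul1=0; issue MUL r1<-Mul1  regs: r0:2,r1:Mul1,r2:8,r3:Mul2,r4:8
  c13: issue ADD r0<-Add1  regs: r0:Add1,r1:Mul1,r2:8,r3:Mul2,r4:8
  c14: stall  regs: r0:Add1,r1:Mul1,r2:8,r3:Mul2,r4:8
  c15: stall  regs: r0:Add1,r1:Mul1,r2:8,r3:Mul2,r4:8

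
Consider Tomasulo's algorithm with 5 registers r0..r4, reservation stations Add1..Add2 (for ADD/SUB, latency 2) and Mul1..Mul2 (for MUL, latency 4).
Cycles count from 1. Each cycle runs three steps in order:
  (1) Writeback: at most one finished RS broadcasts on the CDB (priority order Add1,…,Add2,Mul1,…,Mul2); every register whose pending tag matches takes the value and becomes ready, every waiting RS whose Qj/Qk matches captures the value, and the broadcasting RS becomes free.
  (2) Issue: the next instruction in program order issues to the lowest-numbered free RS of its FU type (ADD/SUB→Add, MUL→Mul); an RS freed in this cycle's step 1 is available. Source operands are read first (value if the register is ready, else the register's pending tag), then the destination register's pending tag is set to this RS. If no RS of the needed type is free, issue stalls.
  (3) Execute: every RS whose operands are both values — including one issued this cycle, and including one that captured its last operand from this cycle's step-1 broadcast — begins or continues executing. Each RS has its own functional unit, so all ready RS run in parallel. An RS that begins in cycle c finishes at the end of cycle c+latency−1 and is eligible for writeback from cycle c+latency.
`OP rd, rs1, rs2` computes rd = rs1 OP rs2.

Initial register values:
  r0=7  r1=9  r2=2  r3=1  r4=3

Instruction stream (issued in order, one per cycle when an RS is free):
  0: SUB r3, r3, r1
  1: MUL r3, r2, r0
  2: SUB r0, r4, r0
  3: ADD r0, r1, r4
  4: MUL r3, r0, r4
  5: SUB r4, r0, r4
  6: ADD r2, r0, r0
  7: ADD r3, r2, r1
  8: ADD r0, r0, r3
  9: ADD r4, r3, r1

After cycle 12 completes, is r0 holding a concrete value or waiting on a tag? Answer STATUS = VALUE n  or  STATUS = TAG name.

STATUS = TAG Add2

cycle 1: issue SUB r3<-Add1 // r0:7,r1:9,r2:2,r3:Add1,r4:3
cycle 2: issue MUL r3<-Mul1 // r0:7,r1:9,r2:2,r3:Mul1,r4:3
cycle 3: CDB Add1=-8; issue SUB r0<-Add1 // r0:Add1,r1:9,r2:2,r3:Mul1,r4:3
cycle 4: issue ADD r0<-Add2 // r0:Add2,r1:9,r2:2,r3:Mul1,r4:3
cycle 5: CDB Add1=-4; issue MUL r3<-Mul2 // r0:Add2,r1:9,r2:2,r3:Mul2,r4:3
cycle 6: CDB Add2=12; issue SUB r4<-Add1 // r0:12,r1:9,r2:2,r3:Mul2,r4:Add1
cycle 7: CDB Mul1=14; issue ADD r2<-Add2 // r0:12,r1:9,r2:Add2,r3:Mul2,r4:Add1
cycle 8: CDB Add1=9; issue ADD r3<-Add1 // r0:12,r1:9,r2:Add2,r3:Add1,r4:9
cycle 9: CDB Add2=24; issue ADD r0<-Add2 // r0:Add2,r1:9,r2:24,r3:Add1,r4:9
cycle 10: CDB Mul2=36; stall // r0:Add2,r1:9,r2:24,r3:Add1,r4:9
cycle 11: CDB Add1=33; issue ADD r4<-Add1 // r0:Add2,r1:9,r2:24,r3:33,r4:Add1
cycle 12: - // r0:Add2,r1:9,r2:24,r3:33,r4:Add1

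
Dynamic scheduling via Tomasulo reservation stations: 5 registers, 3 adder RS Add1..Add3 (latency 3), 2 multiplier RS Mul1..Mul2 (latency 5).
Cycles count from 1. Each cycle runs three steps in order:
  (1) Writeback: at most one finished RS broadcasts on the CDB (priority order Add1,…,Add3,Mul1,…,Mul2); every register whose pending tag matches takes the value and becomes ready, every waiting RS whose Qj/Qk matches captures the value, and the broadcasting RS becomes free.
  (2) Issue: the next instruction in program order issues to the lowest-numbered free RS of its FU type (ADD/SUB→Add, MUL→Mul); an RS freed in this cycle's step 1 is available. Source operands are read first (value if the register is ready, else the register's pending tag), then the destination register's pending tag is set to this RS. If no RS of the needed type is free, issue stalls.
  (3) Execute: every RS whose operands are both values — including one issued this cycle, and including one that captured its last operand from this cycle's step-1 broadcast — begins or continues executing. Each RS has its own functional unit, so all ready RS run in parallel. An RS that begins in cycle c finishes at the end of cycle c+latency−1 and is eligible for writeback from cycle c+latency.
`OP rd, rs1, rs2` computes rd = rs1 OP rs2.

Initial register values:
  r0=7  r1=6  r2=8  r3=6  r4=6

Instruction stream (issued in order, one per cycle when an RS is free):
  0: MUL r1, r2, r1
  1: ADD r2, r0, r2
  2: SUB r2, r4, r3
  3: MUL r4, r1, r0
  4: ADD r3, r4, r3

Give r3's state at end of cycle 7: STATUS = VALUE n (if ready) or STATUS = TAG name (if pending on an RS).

  c1: issue MUL r1<-Mul1  regs: r0:7,r1:Mul1,r2:8,r3:6,r4:6
  c2: issue ADD r2<-Add1  regs: r0:7,r1:Mul1,r2:Add1,r3:6,r4:6
  c3: issue SUB r2<-Add2  regs: r0:7,r1:Mul1,r2:Add2,r3:6,r4:6
  c4: issue MUL r4<-Mul2  regs: r0:7,r1:Mul1,r2:Add2,r3:6,r4:Mul2
  c5: CDB Add1=15; issue ADD r3<-Add1  regs: r0:7,r1:Mul1,r2:Add2,r3:Add1,r4:Mul2
  c6: CDB Add2=0  regs: r0:7,r1:Mul1,r2:0,r3:Add1,r4:Mul2
  c7: CDB Mul1=48  regs: r0:7,r1:48,r2:0,r3:Add1,r4:Mul2

STATUS = TAG Add1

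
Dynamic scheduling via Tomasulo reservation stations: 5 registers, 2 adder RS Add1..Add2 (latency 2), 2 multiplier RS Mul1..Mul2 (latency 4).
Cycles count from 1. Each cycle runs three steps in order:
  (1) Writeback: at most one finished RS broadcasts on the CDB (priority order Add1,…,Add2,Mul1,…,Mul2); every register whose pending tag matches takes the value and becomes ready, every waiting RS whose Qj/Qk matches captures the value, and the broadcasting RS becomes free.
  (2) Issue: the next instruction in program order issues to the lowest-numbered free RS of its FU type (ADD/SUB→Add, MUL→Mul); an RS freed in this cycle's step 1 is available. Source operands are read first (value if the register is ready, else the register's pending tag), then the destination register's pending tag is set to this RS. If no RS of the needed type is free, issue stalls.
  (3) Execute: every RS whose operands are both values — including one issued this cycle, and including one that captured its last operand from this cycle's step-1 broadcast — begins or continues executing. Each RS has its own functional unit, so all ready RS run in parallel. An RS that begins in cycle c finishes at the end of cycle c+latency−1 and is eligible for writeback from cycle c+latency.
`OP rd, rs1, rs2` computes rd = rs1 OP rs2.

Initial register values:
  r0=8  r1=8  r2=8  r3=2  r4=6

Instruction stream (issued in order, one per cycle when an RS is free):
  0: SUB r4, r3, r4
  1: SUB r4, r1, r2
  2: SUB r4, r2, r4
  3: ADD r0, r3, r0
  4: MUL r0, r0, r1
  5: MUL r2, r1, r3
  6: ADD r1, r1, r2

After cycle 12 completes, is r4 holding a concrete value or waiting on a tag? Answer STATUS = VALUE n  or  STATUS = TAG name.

cycle 1: issue SUB r4<-Add1 // r0:8,r1:8,r2:8,r3:2,r4:Add1
cycle 2: issue SUB r4<-Add2 // r0:8,r1:8,r2:8,r3:2,r4:Add2
cycle 3: CDB Add1=-4; issue SUB r4<-Add1 // r0:8,r1:8,r2:8,r3:2,r4:Add1
cycle 4: CDB Add2=0; issue ADD r0<-Add2 // r0:Add2,r1:8,r2:8,r3:2,r4:Add1
cycle 5: issue MUL r0<-Mul1 // r0:Mul1,r1:8,r2:8,r3:2,r4:Add1
cycle 6: CDB Add1=8; issue MUL r2<-Mul2 // r0:Mul1,r1:8,r2:Mul2,r3:2,r4:8
cycle 7: CDB Add2=10; issue ADD r1<-Add1 // r0:Mul1,r1:Add1,r2:Mul2,r3:2,r4:8
cycle 8: - // r0:Mul1,r1:Add1,r2:Mul2,r3:2,r4:8
cycle 9: - // r0:Mul1,r1:Add1,r2:Mul2,r3:2,r4:8
cycle 10: CDB Mul2=16 // r0:Mul1,r1:Add1,r2:16,r3:2,r4:8
cycle 11: CDB Mul1=80 // r0:80,r1:Add1,r2:16,r3:2,r4:8
cycle 12: CDB Add1=24 // r0:80,r1:24,r2:16,r3:2,r4:8

STATUS = VALUE 8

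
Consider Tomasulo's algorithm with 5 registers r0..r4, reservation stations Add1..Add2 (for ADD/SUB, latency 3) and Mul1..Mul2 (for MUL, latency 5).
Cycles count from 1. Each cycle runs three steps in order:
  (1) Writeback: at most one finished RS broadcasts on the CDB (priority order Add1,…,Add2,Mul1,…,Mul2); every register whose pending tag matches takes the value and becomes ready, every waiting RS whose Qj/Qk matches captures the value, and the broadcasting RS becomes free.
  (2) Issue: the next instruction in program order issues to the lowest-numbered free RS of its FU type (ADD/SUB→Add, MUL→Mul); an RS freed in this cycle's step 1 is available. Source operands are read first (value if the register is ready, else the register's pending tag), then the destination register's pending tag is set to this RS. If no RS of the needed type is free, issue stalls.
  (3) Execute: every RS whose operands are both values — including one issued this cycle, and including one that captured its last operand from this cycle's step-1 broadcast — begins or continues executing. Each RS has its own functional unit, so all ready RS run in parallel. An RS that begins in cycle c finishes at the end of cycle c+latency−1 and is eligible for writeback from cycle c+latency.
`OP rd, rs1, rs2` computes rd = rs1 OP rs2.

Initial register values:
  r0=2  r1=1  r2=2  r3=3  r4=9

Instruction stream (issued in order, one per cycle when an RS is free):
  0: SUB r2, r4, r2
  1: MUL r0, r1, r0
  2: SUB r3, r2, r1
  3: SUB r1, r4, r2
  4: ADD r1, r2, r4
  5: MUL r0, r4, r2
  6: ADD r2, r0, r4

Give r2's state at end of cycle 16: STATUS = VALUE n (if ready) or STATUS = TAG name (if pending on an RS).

cycle 1: issue SUB r2<-Add1 // r0:2,r1:1,r2:Add1,r3:3,r4:9
cycle 2: issue MUL r0<-Mul1 // r0:Mul1,r1:1,r2:Add1,r3:3,r4:9
cycle 3: issue SUB r3<-Add2 // r0:Mul1,r1:1,r2:Add1,r3:Add2,r4:9
cycle 4: CDB Add1=7; issue SUB r1<-Add1 // r0:Mul1,r1:Add1,r2:7,r3:Add2,r4:9
cycle 5: stall // r0:Mul1,r1:Add1,r2:7,r3:Add2,r4:9
cycle 6: stall // r0:Mul1,r1:Add1,r2:7,r3:Add2,r4:9
cycle 7: CDB Add1=2; issue ADD r1<-Add1 // r0:Mul1,r1:Add1,r2:7,r3:Add2,r4:9
cycle 8: CDB Add2=6; issue MUL r0<-Mul2 // r0:Mul2,r1:Add1,r2:7,r3:6,r4:9
cycle 9: CDB Mul1=2; issue ADD r2<-Add2 // r0:Mul2,r1:Add1,r2:Add2,r3:6,r4:9
cycle 10: CDB Add1=16 // r0:Mul2,r1:16,r2:Add2,r3:6,r4:9
cycle 11: - // r0:Mul2,r1:16,r2:Add2,r3:6,r4:9
cycle 12: - // r0:Mul2,r1:16,r2:Add2,r3:6,r4:9
cycle 13: CDB Mul2=63 // r0:63,r1:16,r2:Add2,r3:6,r4:9
cycle 14: - // r0:63,r1:16,r2:Add2,r3:6,r4:9
cycle 15: - // r0:63,r1:16,r2:Add2,r3:6,r4:9
cycle 16: CDB Add2=72 // r0:63,r1:16,r2:72,r3:6,r4:9

STATUS = VALUE 72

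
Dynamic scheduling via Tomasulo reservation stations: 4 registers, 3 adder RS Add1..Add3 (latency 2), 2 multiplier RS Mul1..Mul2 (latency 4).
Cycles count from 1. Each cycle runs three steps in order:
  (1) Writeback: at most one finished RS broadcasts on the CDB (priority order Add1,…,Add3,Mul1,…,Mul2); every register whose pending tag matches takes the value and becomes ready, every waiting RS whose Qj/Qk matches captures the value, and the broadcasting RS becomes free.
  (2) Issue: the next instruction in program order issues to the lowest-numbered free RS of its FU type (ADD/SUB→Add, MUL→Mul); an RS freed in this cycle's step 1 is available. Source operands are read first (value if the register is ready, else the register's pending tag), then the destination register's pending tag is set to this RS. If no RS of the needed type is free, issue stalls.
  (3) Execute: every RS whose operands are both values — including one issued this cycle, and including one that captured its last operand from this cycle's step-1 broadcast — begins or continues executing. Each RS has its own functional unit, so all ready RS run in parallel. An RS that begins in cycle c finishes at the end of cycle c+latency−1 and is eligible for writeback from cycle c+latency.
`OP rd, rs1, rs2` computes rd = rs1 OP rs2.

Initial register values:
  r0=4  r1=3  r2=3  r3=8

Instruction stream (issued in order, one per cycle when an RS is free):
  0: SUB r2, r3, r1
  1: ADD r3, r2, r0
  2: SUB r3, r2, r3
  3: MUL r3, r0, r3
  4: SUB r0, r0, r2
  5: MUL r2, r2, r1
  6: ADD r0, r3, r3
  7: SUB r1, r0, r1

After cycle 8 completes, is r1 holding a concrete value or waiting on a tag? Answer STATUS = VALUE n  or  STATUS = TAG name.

STATUS = TAG Add2

  c1: issue SUB r2<-Add1  regs: r0:4,r1:3,r2:Add1,r3:8
  c2: issue ADD r3<-Add2  regs: r0:4,r1:3,r2:Add1,r3:Add2
  c3: CDB Add1=5; issue SUB r3<-Add1  regs: r0:4,r1:3,r2:5,r3:Add1
  c4: issue MUL r3<-Mul1  regs: r0:4,r1:3,r2:5,r3:Mul1
  c5: CDB Add2=9; issue SUB r0<-Add2  regs: r0:Add2,r1:3,r2:5,r3:Mul1
  c6: issue MUL r2<-Mul2  regs: r0:Add2,r1:3,r2:Mul2,r3:Mul1
  c7: CDB Add1=-4; issue ADD r0<-Add1  regs: r0:Add1,r1:3,r2:Mul2,r3:Mul1
  c8: CDB Add2=-1; issue SUB r1<-Add2  regs: r0:Add1,r1:Add2,r2:Mul2,r3:Mul1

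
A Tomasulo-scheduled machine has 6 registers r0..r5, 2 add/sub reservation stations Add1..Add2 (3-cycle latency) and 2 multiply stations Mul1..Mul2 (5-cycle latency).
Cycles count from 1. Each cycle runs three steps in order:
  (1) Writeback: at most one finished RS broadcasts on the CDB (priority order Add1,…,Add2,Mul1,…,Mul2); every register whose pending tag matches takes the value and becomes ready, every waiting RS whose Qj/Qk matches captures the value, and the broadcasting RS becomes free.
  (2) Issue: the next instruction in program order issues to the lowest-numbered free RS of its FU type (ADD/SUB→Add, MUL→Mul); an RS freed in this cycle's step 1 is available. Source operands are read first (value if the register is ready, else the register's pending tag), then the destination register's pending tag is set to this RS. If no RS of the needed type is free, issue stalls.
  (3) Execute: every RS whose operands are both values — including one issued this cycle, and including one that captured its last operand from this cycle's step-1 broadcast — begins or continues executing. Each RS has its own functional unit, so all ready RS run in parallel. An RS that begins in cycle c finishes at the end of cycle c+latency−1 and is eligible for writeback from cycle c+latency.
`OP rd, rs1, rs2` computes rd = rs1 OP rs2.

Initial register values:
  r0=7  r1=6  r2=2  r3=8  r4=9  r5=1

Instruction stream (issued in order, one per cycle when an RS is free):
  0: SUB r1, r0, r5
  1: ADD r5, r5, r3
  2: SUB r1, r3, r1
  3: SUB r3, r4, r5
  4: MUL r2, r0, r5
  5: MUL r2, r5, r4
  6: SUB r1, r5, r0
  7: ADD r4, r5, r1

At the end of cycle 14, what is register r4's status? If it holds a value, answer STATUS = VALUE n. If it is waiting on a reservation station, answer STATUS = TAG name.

cycle 1: issue SUB r1<-Add1 // r0:7,r1:Add1,r2:2,r3:8,r4:9,r5:1
cycle 2: issue ADD r5<-Add2 // r0:7,r1:Add1,r2:2,r3:8,r4:9,r5:Add2
cycle 3: stall // r0:7,r1:Add1,r2:2,r3:8,r4:9,r5:Add2
cycle 4: CDB Add1=6; issue SUB r1<-Add1 // r0:7,r1:Add1,r2:2,r3:8,r4:9,r5:Add2
cycle 5: CDB Add2=9; issue SUB r3<-Add2 // r0:7,r1:Add1,r2:2,r3:Add2,r4:9,r5:9
cycle 6: issue MUL r2<-Mul1 // r0:7,r1:Add1,r2:Mul1,r3:Add2,r4:9,r5:9
cycle 7: CDB Add1=2; issue MUL r2<-Mul2 // r0:7,r1:2,r2:Mul2,r3:Add2,r4:9,r5:9
cycle 8: CDB Add2=0; issue SUB r1<-Add1 // r0:7,r1:Add1,r2:Mul2,r3:0,r4:9,r5:9
cycle 9: issue ADD r4<-Add2 // r0:7,r1:Add1,r2:Mul2,r3:0,r4:Add2,r5:9
cycle 10: - // r0:7,r1:Add1,r2:Mul2,r3:0,r4:Add2,r5:9
cycle 11: CDB Add1=2 // r0:7,r1:2,r2:Mul2,r3:0,r4:Add2,r5:9
cycle 12: CDB Mul1=63 // r0:7,r1:2,r2:Mul2,r3:0,r4:Add2,r5:9
cycle 13: CDB Mul2=81 // r0:7,r1:2,r2:81,r3:0,r4:Add2,r5:9
cycle 14: CDB Add2=11 // r0:7,r1:2,r2:81,r3:0,r4:11,r5:9

STATUS = VALUE 11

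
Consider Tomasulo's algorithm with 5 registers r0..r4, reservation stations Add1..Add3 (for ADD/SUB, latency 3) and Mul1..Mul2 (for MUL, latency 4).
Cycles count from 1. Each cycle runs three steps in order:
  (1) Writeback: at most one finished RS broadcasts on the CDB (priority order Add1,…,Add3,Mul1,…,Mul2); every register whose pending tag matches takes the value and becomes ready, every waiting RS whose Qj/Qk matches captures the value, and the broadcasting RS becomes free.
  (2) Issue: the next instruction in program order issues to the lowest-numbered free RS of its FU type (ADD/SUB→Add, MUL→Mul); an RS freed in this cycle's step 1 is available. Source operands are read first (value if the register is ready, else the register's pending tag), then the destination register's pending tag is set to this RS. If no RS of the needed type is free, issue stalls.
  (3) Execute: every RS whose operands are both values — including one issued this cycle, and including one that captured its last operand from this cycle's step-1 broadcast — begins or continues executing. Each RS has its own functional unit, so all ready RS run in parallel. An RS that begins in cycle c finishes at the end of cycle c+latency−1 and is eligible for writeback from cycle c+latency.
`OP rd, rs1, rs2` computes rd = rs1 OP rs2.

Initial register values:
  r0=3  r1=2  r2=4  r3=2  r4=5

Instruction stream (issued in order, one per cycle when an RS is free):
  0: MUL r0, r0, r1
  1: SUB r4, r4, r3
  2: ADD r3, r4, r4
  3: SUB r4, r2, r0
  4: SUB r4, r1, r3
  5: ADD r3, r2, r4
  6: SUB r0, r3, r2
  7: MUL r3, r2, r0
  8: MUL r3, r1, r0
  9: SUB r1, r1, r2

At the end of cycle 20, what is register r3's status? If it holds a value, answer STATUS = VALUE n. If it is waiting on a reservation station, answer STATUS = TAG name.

STATUS = TAG Mul2

cycle 1: issue MUL r0<-Mul1 // r0:Mul1,r1:2,r2:4,r3:2,r4:5
cycle 2: issue SUB r4<-Add1 // r0:Mul1,r1:2,r2:4,r3:2,r4:Add1
cycle 3: issue ADD r3<-Add2 // r0:Mul1,r1:2,r2:4,r3:Add2,r4:Add1
cycle 4: issue SUB r4<-Add3 // r0:Mul1,r1:2,r2:4,r3:Add2,r4:Add3
cycle 5: CDB Add1=3; issue SUB r4<-Add1 // r0:Mul1,r1:2,r2:4,r3:Add2,r4:Add1
cycle 6: CDB Mul1=6; stall // r0:6,r1:2,r2:4,r3:Add2,r4:Add1
cycle 7: stall // r0:6,r1:2,r2:4,r3:Add2,r4:Add1
cycle 8: CDB Add2=6; issue ADD r3<-Add2 // r0:6,r1:2,r2:4,r3:Add2,r4:Add1
cycle 9: CDB Add3=-2; issue SUB r0<-Add3 // r0:Add3,r1:2,r2:4,r3:Add2,r4:Add1
cycle 10: issue MUL r3<-Mul1 // r0:Add3,r1:2,r2:4,r3:Mul1,r4:Add1
cycle 11: CDB Add1=-4; issue MUL r3<-Mul2 // r0:Add3,r1:2,r2:4,r3:Mul2,r4:-4
cycle 12: issue SUB r1<-Add1 // r0:Add3,r1:Add1,r2:4,r3:Mul2,r4:-4
cycle 13: - // r0:Add3,r1:Add1,r2:4,r3:Mul2,r4:-4
cycle 14: CDB Add2=0 // r0:Add3,r1:Add1,r2:4,r3:Mul2,r4:-4
cycle 15: CDB Add1=-2 // r0:Add3,r1:-2,r2:4,r3:Mul2,r4:-4
cycle 16: - // r0:Add3,r1:-2,r2:4,r3:Mul2,r4:-4
cycle 17: CDB Add3=-4 // r0:-4,r1:-2,r2:4,r3:Mul2,r4:-4
cycle 18: - // r0:-4,r1:-2,r2:4,r3:Mul2,r4:-4
cycle 19: - // r0:-4,r1:-2,r2:4,r3:Mul2,r4:-4
cycle 20: - // r0:-4,r1:-2,r2:4,r3:Mul2,r4:-4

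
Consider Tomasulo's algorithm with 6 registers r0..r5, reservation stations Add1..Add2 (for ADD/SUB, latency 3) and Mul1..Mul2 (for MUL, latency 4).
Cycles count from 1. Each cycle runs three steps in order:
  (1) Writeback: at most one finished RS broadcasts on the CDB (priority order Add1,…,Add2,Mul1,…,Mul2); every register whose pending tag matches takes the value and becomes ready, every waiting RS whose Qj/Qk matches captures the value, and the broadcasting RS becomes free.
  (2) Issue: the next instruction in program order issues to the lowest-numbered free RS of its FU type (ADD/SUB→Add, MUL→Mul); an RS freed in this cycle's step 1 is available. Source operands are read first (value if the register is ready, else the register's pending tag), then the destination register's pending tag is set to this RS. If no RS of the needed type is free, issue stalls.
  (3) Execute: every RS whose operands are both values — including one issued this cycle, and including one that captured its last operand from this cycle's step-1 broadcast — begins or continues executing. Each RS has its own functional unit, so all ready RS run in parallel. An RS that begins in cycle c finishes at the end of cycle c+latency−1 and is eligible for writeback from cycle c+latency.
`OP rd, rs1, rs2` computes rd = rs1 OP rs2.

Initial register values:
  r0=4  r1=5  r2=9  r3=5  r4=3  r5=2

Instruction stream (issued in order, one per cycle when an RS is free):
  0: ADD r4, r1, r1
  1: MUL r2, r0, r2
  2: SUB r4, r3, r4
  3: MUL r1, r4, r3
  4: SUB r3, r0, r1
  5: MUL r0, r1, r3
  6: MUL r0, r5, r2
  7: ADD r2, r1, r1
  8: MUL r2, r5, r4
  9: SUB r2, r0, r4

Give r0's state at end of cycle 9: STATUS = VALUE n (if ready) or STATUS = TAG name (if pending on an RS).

STATUS = TAG Mul1

cycle 1: issue ADD r4<-Add1 // r0:4,r1:5,r2:9,r3:5,r4:Add1,r5:2
cycle 2: issue MUL r2<-Mul1 // r0:4,r1:5,r2:Mul1,r3:5,r4:Add1,r5:2
cycle 3: issue SUB r4<-Add2 // r0:4,r1:5,r2:Mul1,r3:5,r4:Add2,r5:2
cycle 4: CDB Add1=10; issue MUL r1<-Mul2 // r0:4,r1:Mul2,r2:Mul1,r3:5,r4:Add2,r5:2
cycle 5: issue SUB r3<-Add1 // r0:4,r1:Mul2,r2:Mul1,r3:Add1,r4:Add2,r5:2
cycle 6: CDB Mul1=36; issue MUL r0<-Mul1 // r0:Mul1,r1:Mul2,r2:36,r3:Add1,r4:Add2,r5:2
cycle 7: CDB Add2=-5; stall // r0:Mul1,r1:Mul2,r2:36,r3:Add1,r4:-5,r5:2
cycle 8: stall // r0:Mul1,r1:Mul2,r2:36,r3:Add1,r4:-5,r5:2
cycle 9: stall // r0:Mul1,r1:Mul2,r2:36,r3:Add1,r4:-5,r5:2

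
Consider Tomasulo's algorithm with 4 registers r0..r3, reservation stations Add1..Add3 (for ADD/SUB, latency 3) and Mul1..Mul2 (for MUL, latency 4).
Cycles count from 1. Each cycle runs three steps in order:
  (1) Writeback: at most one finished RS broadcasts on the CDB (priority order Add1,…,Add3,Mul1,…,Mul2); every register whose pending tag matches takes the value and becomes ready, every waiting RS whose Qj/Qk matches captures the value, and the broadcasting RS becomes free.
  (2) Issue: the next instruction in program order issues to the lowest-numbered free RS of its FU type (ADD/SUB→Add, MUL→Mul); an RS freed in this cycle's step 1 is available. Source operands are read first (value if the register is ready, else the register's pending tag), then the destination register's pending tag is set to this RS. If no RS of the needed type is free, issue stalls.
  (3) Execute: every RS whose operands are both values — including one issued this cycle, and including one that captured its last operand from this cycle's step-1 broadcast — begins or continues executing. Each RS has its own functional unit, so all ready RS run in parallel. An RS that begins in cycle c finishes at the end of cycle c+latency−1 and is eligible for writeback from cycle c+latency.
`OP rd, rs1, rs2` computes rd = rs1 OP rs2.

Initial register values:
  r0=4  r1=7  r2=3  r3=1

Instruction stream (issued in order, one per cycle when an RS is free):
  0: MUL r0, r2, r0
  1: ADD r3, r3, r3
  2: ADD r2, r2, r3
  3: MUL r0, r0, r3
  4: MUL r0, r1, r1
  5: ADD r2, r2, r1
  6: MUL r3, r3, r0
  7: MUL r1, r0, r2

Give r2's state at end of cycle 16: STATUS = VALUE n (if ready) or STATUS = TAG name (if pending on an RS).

STATUS = VALUE 12

c1: issue MUL r0<-Mul1 | r0:Mul1,r1:7,r2:3,r3:1
c2: issue ADD r3<-Add1 | r0:Mul1,r1:7,r2:3,r3:Add1
c3: issue ADD r2<-Add2 | r0:Mul1,r1:7,r2:Add2,r3:Add1
c4: issue MUL r0<-Mul2 | r0:Mul2,r1:7,r2:Add2,r3:Add1
c5: CDB Add1=2; stall | r0:Mul2,r1:7,r2:Add2,r3:2
c6: CDB Mul1=12; issue MUL r0<-Mul1 | r0:Mul1,r1:7,r2:Add2,r3:2
c7: issue ADD r2<-Add1 | r0:Mul1,r1:7,r2:Add1,r3:2
c8: CDB Add2=5; stall | r0:Mul1,r1:7,r2:Add1,r3:2
c9: stall | r0:Mul1,r1:7,r2:Add1,r3:2
c10: CDB Mul1=49; issue MUL r3<-Mul1 | r0:49,r1:7,r2:Add1,r3:Mul1
c11: CDB Add1=12; stall | r0:49,r1:7,r2:12,r3:Mul1
c12: CDB Mul2=24; issue MUL r1<-Mul2 | r0:49,r1:Mul2,r2:12,r3:Mul1
c13: - | r0:49,r1:Mul2,r2:12,r3:Mul1
c14: CDB Mul1=98 | r0:49,r1:Mul2,r2:12,r3:98
c15: - | r0:49,r1:Mul2,r2:12,r3:98
c16: CDB Mul2=588 | r0:49,r1:588,r2:12,r3:98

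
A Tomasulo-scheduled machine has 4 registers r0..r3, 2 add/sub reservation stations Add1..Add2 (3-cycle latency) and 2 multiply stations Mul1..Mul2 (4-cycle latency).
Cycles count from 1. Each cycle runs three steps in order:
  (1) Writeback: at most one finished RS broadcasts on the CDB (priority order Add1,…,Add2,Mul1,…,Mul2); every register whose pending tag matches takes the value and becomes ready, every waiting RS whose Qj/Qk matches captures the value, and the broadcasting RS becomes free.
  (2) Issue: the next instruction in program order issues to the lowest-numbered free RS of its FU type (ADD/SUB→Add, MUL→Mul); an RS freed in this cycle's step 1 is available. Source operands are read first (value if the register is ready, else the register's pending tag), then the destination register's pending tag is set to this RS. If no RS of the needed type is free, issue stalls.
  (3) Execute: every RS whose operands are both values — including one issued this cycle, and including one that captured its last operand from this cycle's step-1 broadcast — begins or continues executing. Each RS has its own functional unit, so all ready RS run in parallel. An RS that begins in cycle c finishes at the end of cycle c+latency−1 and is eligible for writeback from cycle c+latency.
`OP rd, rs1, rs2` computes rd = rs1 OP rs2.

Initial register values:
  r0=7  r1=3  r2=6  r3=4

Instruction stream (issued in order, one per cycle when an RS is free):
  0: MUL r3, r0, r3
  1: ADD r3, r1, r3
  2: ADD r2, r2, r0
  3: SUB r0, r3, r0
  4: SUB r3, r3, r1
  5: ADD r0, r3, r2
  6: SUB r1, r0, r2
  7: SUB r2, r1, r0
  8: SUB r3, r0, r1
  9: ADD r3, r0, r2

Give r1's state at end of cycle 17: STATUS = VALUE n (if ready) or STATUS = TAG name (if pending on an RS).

c1: issue MUL r3<-Mul1 | r0:7,r1:3,r2:6,r3:Mul1
c2: issue ADD r3<-Add1 | r0:7,r1:3,r2:6,r3:Add1
c3: issue ADD r2<-Add2 | r0:7,r1:3,r2:Add2,r3:Add1
c4: stall | r0:7,r1:3,r2:Add2,r3:Add1
c5: CDB Mul1=28; stall | r0:7,r1:3,r2:Add2,r3:Add1
c6: CDB Add2=13; issue SUB r0<-Add2 | r0:Add2,r1:3,r2:13,r3:Add1
c7: stall | r0:Add2,r1:3,r2:13,r3:Add1
c8: CDB Add1=31; issue SUB r3<-Add1 | r0:Add2,r1:3,r2:13,r3:Add1
c9: stall | r0:Add2,r1:3,r2:13,r3:Add1
c10: stall | r0:Add2,r1:3,r2:13,r3:Add1
c11: CDB Add1=28; issue ADD r0<-Add1 | r0:Add1,r1:3,r2:13,r3:28
c12: CDB Add2=24; issue SUB r1<-Add2 | r0:Add1,r1:Add2,r2:13,r3:28
c13: stall | r0:Add1,r1:Add2,r2:13,r3:28
c14: CDB Add1=41; issue SUB r2<-Add1 | r0:41,r1:Add2,r2:Add1,r3:28
c15: stall | r0:41,r1:Add2,r2:Add1,r3:28
c16: stall | r0:41,r1:Add2,r2:Add1,r3:28
c17: CDB Add2=28; issue SUB r3<-Add2 | r0:41,r1:28,r2:Add1,r3:Add2

STATUS = VALUE 28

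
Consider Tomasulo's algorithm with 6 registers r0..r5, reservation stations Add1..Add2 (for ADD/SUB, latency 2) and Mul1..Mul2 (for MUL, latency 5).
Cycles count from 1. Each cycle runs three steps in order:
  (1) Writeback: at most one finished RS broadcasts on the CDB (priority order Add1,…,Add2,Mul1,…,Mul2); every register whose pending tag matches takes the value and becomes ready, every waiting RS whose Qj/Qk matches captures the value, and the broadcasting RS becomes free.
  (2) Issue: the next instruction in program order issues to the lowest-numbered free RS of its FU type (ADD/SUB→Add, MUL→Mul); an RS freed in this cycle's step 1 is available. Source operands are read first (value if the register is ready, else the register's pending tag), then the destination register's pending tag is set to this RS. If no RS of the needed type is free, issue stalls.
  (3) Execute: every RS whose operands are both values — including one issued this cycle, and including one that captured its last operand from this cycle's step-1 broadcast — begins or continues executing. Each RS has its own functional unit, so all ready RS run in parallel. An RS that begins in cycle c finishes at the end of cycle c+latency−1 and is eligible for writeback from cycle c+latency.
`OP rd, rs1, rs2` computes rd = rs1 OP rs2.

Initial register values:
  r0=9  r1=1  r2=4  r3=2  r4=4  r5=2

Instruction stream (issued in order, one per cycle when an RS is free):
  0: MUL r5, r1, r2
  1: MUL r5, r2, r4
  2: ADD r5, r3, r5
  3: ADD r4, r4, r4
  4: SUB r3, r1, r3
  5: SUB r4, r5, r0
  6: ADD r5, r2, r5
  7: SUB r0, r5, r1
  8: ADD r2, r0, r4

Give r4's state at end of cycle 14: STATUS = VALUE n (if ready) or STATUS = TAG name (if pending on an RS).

STATUS = VALUE 9

cycle 1: issue MUL r5<-Mul1 // r0:9,r1:1,r2:4,r3:2,r4:4,r5:Mul1
cycle 2: issue MUL r5<-Mul2 // r0:9,r1:1,r2:4,r3:2,r4:4,r5:Mul2
cycle 3: issue ADD r5<-Add1 // r0:9,r1:1,r2:4,r3:2,r4:4,r5:Add1
cycle 4: issue ADD r4<-Add2 // r0:9,r1:1,r2:4,r3:2,r4:Add2,r5:Add1
cycle 5: stall // r0:9,r1:1,r2:4,r3:2,r4:Add2,r5:Add1
cycle 6: CDB Add2=8; issue SUB r3<-Add2 // r0:9,r1:1,r2:4,r3:Add2,r4:8,r5:Add1
cycle 7: CDB Mul1=4; stall // r0:9,r1:1,r2:4,r3:Add2,r4:8,r5:Add1
cycle 8: CDB Add2=-1; issue SUB r4<-Add2 // r0:9,r1:1,r2:4,r3:-1,r4:Add2,r5:Add1
cycle 9: CDB Mul2=16; stall // r0:9,r1:1,r2:4,r3:-1,r4:Add2,r5:Add1
cycle 10: stall // r0:9,r1:1,r2:4,r3:-1,r4:Add2,r5:Add1
cycle 11: CDB Add1=18; issue ADD r5<-Add1 // r0:9,r1:1,r2:4,r3:-1,r4:Add2,r5:Add1
cycle 12: stall // r0:9,r1:1,r2:4,r3:-1,r4:Add2,r5:Add1
cycle 13: CDB Add1=22; issue SUB r0<-Add1 // r0:Add1,r1:1,r2:4,r3:-1,r4:Add2,r5:22
cycle 14: CDB Add2=9; issue ADD r2<-Add2 // r0:Add1,r1:1,r2:Add2,r3:-1,r4:9,r5:22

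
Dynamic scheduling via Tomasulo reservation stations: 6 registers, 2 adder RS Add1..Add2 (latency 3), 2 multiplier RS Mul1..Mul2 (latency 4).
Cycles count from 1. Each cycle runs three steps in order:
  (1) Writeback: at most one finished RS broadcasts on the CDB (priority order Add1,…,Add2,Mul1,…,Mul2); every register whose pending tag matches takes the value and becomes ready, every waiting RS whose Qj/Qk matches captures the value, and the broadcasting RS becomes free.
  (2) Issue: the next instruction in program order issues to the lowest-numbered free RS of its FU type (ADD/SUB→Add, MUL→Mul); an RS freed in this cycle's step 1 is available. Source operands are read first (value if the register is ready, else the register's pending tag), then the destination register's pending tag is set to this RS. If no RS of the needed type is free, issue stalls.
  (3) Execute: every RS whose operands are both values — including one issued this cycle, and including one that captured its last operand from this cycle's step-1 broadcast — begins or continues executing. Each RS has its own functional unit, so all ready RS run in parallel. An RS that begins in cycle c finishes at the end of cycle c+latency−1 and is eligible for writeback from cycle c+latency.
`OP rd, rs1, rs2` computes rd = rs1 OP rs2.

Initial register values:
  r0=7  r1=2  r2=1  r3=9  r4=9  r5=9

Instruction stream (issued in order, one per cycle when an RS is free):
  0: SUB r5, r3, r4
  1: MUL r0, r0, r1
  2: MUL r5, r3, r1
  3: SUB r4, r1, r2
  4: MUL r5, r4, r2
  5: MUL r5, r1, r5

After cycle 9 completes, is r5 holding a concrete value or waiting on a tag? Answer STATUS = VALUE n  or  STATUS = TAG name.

STATUS = TAG Mul2

cycle 1: issue SUB r5<-Add1 // r0:7,r1:2,r2:1,r3:9,r4:9,r5:Add1
cycle 2: issue MUL r0<-Mul1 // r0:Mul1,r1:2,r2:1,r3:9,r4:9,r5:Add1
cycle 3: issue MUL r5<-Mul2 // r0:Mul1,r1:2,r2:1,r3:9,r4:9,r5:Mul2
cycle 4: CDB Add1=0; issue SUB r4<-Add1 // r0:Mul1,r1:2,r2:1,r3:9,r4:Add1,r5:Mul2
cycle 5: stall // r0:Mul1,r1:2,r2:1,r3:9,r4:Add1,r5:Mul2
cycle 6: CDB Mul1=14; issue MUL r5<-Mul1 // r0:14,r1:2,r2:1,r3:9,r4:Add1,r5:Mul1
cycle 7: CDB Add1=1; stall // r0:14,r1:2,r2:1,r3:9,r4:1,r5:Mul1
cycle 8: CDB Mul2=18; issue MUL r5<-Mul2 // r0:14,r1:2,r2:1,r3:9,r4:1,r5:Mul2
cycle 9: - // r0:14,r1:2,r2:1,r3:9,r4:1,r5:Mul2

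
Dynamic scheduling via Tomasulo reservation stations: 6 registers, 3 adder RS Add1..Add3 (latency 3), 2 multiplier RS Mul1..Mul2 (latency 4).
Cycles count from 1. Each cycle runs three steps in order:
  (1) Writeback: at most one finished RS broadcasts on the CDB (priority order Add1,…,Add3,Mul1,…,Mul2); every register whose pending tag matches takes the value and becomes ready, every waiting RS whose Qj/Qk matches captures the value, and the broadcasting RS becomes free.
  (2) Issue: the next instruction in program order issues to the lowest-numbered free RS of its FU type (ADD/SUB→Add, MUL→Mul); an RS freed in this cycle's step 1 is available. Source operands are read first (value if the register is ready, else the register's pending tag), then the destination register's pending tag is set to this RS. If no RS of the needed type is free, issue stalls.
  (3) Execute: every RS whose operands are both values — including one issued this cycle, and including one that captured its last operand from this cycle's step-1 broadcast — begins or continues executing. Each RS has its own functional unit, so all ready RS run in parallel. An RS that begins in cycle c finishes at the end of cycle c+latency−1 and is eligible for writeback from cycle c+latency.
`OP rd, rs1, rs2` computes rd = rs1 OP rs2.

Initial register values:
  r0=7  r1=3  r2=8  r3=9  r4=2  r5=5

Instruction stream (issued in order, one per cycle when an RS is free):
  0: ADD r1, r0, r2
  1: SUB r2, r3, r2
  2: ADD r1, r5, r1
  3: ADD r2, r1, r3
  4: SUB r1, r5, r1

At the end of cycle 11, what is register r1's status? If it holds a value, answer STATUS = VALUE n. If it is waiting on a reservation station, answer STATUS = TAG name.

cycle 1: issue ADD r1<-Add1 // r0:7,r1:Add1,r2:8,r3:9,r4:2,r5:5
cycle 2: issue SUB r2<-Add2 // r0:7,r1:Add1,r2:Add2,r3:9,r4:2,r5:5
cycle 3: issue ADD r1<-Add3 // r0:7,r1:Add3,r2:Add2,r3:9,r4:2,r5:5
cycle 4: CDB Add1=15; issue ADD r2<-Add1 // r0:7,r1:Add3,r2:Add1,r3:9,r4:2,r5:5
cycle 5: CDB Add2=1; issue SUB r1<-Add2 // r0:7,r1:Add2,r2:Add1,r3:9,r4:2,r5:5
cycle 6: - // r0:7,r1:Add2,r2:Add1,r3:9,r4:2,r5:5
cycle 7: CDB Add3=20 // r0:7,r1:Add2,r2:Add1,r3:9,r4:2,r5:5
cycle 8: - // r0:7,r1:Add2,r2:Add1,r3:9,r4:2,r5:5
cycle 9: - // r0:7,r1:Add2,r2:Add1,r3:9,r4:2,r5:5
cycle 10: CDB Add1=29 // r0:7,r1:Add2,r2:29,r3:9,r4:2,r5:5
cycle 11: CDB Add2=-15 // r0:7,r1:-15,r2:29,r3:9,r4:2,r5:5

STATUS = VALUE -15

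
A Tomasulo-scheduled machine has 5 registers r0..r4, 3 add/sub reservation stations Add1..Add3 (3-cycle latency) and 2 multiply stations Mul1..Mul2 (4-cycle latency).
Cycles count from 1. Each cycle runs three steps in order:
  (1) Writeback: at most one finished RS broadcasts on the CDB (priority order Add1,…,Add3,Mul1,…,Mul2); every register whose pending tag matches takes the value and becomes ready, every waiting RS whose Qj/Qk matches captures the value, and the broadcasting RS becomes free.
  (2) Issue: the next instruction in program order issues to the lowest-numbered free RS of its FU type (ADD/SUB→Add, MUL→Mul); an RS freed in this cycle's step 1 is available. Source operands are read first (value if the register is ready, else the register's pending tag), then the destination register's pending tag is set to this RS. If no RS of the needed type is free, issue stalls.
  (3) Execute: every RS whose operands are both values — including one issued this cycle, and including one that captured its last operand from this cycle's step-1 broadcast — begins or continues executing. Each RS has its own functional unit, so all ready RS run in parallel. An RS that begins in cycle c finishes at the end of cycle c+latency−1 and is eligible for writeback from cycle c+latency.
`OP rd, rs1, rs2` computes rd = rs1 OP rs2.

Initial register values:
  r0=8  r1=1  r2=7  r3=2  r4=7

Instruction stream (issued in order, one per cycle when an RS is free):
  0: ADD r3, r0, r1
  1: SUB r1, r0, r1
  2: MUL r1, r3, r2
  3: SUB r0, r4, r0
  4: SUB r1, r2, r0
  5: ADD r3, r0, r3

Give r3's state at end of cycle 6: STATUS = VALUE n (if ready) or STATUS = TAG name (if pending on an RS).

STATUS = TAG Add3

c1: issue ADD r3<-Add1 | r0:8,r1:1,r2:7,r3:Add1,r4:7
c2: issue SUB r1<-Add2 | r0:8,r1:Add2,r2:7,r3:Add1,r4:7
c3: issue MUL r1<-Mul1 | r0:8,r1:Mul1,r2:7,r3:Add1,r4:7
c4: CDB Add1=9; issue SUB r0<-Add1 | r0:Add1,r1:Mul1,r2:7,r3:9,r4:7
c5: CDB Add2=7; issue SUB r1<-Add2 | r0:Add1,r1:Add2,r2:7,r3:9,r4:7
c6: issue ADD r3<-Add3 | r0:Add1,r1:Add2,r2:7,r3:Add3,r4:7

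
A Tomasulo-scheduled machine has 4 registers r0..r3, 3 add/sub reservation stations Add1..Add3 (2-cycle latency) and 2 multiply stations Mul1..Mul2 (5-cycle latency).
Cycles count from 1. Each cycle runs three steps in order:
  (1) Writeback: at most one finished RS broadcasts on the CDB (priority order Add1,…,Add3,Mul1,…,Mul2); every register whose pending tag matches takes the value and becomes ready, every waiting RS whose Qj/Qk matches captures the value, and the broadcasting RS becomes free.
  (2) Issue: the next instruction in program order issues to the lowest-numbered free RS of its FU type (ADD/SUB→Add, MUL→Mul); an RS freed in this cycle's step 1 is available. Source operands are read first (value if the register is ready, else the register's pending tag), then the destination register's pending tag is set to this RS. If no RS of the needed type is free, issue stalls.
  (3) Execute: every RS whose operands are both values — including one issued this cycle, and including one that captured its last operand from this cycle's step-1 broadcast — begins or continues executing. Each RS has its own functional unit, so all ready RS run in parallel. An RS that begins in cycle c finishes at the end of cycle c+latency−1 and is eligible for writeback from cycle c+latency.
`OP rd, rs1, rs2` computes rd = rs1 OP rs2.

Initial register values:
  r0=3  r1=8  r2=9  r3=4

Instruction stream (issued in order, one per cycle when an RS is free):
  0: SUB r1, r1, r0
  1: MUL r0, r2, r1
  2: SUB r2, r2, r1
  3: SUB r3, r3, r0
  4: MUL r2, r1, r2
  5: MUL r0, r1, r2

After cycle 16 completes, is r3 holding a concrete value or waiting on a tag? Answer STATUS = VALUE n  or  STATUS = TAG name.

STATUS = VALUE -41

c1: issue SUB r1<-Add1 | r0:3,r1:Add1,r2:9,r3:4
c2: issue MUL r0<-Mul1 | r0:Mul1,r1:Add1,r2:9,r3:4
c3: CDB Add1=5; issue SUB r2<-Add1 | r0:Mul1,r1:5,r2:Add1,r3:4
c4: issue SUB r3<-Add2 | r0:Mul1,r1:5,r2:Add1,r3:Add2
c5: CDB Add1=4; issue MUL r2<-Mul2 | r0:Mul1,r1:5,r2:Mul2,r3:Add2
c6: stall | r0:Mul1,r1:5,r2:Mul2,r3:Add2
c7: stall | r0:Mul1,r1:5,r2:Mul2,r3:Add2
c8: CDB Mul1=45; issue MUL r0<-Mul1 | r0:Mul1,r1:5,r2:Mul2,r3:Add2
c9: - | r0:Mul1,r1:5,r2:Mul2,r3:Add2
c10: CDB Add2=-41 | r0:Mul1,r1:5,r2:Mul2,r3:-41
c11: CDB Mul2=20 | r0:Mul1,r1:5,r2:20,r3:-41
c12: - | r0:Mul1,r1:5,r2:20,r3:-41
c13: - | r0:Mul1,r1:5,r2:20,r3:-41
c14: - | r0:Mul1,r1:5,r2:20,r3:-41
c15: - | r0:Mul1,r1:5,r2:20,r3:-41
c16: CDB Mul1=100 | r0:100,r1:5,r2:20,r3:-41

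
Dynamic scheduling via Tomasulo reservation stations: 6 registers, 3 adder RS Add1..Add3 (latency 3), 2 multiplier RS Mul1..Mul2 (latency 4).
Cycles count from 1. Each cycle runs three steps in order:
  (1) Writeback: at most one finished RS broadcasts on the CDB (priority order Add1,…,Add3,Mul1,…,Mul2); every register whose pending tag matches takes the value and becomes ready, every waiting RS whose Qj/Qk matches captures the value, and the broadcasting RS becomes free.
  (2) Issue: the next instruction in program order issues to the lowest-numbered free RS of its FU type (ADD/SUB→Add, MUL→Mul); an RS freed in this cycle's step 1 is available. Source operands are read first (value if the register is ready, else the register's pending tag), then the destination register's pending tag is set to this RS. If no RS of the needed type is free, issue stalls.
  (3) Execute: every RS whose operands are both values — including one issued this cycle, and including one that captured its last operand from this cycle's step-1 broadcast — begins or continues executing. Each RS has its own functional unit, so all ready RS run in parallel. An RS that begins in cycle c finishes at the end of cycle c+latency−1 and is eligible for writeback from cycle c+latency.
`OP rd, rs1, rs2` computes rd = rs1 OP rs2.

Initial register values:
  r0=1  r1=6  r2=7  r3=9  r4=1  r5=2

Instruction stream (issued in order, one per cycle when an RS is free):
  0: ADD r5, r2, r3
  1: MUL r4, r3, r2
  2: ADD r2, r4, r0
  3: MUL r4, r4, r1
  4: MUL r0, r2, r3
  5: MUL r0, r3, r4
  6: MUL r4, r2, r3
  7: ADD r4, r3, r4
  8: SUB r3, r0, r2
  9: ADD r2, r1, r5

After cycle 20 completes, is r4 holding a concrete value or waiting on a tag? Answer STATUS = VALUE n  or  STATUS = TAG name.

STATUS = VALUE 585

cycle 1: issue ADD r5<-Add1 // r0:1,r1:6,r2:7,r3:9,r4:1,r5:Add1
cycle 2: issue MUL r4<-Mul1 // r0:1,r1:6,r2:7,r3:9,r4:Mul1,r5:Add1
cycle 3: issue ADD r2<-Add2 // r0:1,r1:6,r2:Add2,r3:9,r4:Mul1,r5:Add1
cycle 4: CDB Add1=16; issue MUL r4<-Mul2 // r0:1,r1:6,r2:Add2,r3:9,r4:Mul2,r5:16
cycle 5: stall // r0:1,r1:6,r2:Add2,r3:9,r4:Mul2,r5:16
cycle 6: CDB Mul1=63; issue MUL r0<-Mul1 // r0:Mul1,r1:6,r2:Add2,r3:9,r4:Mul2,r5:16
cycle 7: stall // r0:Mul1,r1:6,r2:Add2,r3:9,r4:Mul2,r5:16
cycle 8: stall // r0:Mul1,r1:6,r2:Add2,r3:9,r4:Mul2,r5:16
cycle 9: CDB Add2=64; stall // r0:Mul1,r1:6,r2:64,r3:9,r4:Mul2,r5:16
cycle 10: CDB Mul2=378; issue MUL r0<-Mul2 // r0:Mul2,r1:6,r2:64,r3:9,r4:378,r5:16
cycle 11: stall // r0:Mul2,r1:6,r2:64,r3:9,r4:378,r5:16
cycle 12: stall // r0:Mul2,r1:6,r2:64,r3:9,r4:378,r5:16
cycle 13: CDB Mul1=576; issue MUL r4<-Mul1 // r0:Mul2,r1:6,r2:64,r3:9,r4:Mul1,r5:16
cycle 14: CDB Mul2=3402; issue ADD r4<-Add1 // r0:3402,r1:6,r2:64,r3:9,r4:Add1,r5:16
cycle 15: issue SUB r3<-Add2 // r0:3402,r1:6,r2:64,r3:Add2,r4:Add1,r5:16
cycle 16: issue ADD r2<-Add3 // r0:3402,r1:6,r2:Add3,r3:Add2,r4:Add1,r5:16
cycle 17: CDB Mul1=576 // r0:3402,r1:6,r2:Add3,r3:Add2,r4:Add1,r5:16
cycle 18: CDB Add2=3338 // r0:3402,r1:6,r2:Add3,r3:3338,r4:Add1,r5:16
cycle 19: CDB Add3=22 // r0:3402,r1:6,r2:22,r3:3338,r4:Add1,r5:16
cycle 20: CDB Add1=585 // r0:3402,r1:6,r2:22,r3:3338,r4:585,r5:16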